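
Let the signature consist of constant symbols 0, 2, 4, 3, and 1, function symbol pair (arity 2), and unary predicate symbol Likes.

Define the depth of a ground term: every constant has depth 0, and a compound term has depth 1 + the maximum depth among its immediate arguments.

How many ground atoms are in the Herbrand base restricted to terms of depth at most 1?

30

First count ground terms of depth ≤ 1.
Count level by level. With function symbols pair/2, the terms of depth ≤ k are the 5 constants together with each function applied to depth-≤(k−1) tuples, so N_k = 5 + N_{k-1}^2.
N_0 = 5
N_1 = 5 + 5^2 = 30
So |H| = 30.
For each predicate symbol, the number of ground atoms is |H| raised to its arity; summing:
  Likes: 30
Total ground atoms: 30.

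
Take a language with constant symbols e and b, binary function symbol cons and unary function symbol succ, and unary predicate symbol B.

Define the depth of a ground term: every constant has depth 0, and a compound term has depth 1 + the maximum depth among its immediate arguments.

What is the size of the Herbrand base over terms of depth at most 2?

First count ground terms of depth ≤ 2.
Write N_k for the number of ground terms of depth ≤ k. A term of depth ≤ k is either a constant or a function symbol applied to arguments of depth ≤ k−1, so N_k = 2 + N_{k-1}^2 + N_{k-1}.
N_0 = 2
N_1 = 2 + 2^2 + 2 = 8
N_2 = 2 + 8^2 + 8 = 74
So |H| = 74.
Each predicate of arity r yields |H|^r ground atoms (one per choice of an r-tuple from H):
  B: 74
Total ground atoms: 74.

74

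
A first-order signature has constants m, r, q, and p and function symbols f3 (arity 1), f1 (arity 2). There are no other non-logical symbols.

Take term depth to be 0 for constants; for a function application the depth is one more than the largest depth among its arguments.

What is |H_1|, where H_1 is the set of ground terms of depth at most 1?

Let N_k = |{terms of depth ≤ k}|. Then N_0 = 4 and N_k = 4 + N_{k-1} + N_{k-1}^2 for k ≥ 1 (one summand per function symbol, arity giving the exponent).
N_0 = 4
N_1 = 4 + 4 + 4^2 = 24

24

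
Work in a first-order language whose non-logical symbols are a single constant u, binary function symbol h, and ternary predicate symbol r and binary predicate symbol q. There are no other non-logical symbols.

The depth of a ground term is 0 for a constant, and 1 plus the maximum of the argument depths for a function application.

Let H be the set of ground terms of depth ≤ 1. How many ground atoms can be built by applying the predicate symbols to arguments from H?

First count ground terms of depth ≤ 1.
Write N_k for the number of ground terms of depth ≤ k. A term of depth ≤ k is either a constant or a function symbol applied to arguments of depth ≤ k−1, so N_k = 1 + N_{k-1}^2.
N_0 = 1
N_1 = 1 + 1^2 = 2
Explicitly: u, h(u, u).
So |H| = 2.
A ground atom is a predicate applied to a tuple of terms from H, so the count is the sum over predicates of |H|^arity:
  r: 2^3 = 8;  q: 2^2 = 4
Total ground atoms: 8 + 4 = 12.

12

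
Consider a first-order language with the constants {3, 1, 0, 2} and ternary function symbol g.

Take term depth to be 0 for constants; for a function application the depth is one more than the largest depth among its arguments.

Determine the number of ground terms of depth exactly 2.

Let N_k count ground terms of depth at most k. Each non-constant term of depth ≤ k is some function symbol applied to depth-≤(k−1) arguments, giving N_k = 4 + N_{k-1}^3.
N_0 = 4
N_1 = 4 + 4^3 = 68
N_2 = 4 + 68^3 = 314436
Terms of depth exactly 2: N_2 − N_1 = 314436 − 68 = 314368.

314368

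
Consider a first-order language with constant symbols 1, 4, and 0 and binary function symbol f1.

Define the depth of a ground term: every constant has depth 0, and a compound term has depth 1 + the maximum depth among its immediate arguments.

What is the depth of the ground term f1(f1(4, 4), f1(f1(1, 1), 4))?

depth(f1(4, 4)) = 1 + max(0, 0) = 1
depth(f1(1, 1)) = 1 + max(0, 0) = 1
depth(f1(f1(1, 1), 4)) = 1 + max(1, 0) = 2
depth(f1(f1(4, 4), f1(f1(1, 1), 4))) = 1 + max(1, 2) = 3

3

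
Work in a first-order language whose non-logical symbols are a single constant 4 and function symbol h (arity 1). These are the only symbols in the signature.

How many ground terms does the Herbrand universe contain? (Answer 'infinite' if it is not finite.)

The signature has at least one function symbol (h, arity 1) and at least one constant (4).
Iterating h gives infinitely many distinct ground terms: 4, h(4), h(h(4)), ...
So the Herbrand universe is infinite.

infinite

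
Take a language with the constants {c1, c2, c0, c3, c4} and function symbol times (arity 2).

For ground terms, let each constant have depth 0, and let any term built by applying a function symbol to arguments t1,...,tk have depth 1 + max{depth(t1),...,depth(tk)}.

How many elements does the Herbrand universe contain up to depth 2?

905

Write N_k for the number of ground terms of depth ≤ k. A term of depth ≤ k is either a constant or a function symbol applied to arguments of depth ≤ k−1, so N_k = 5 + N_{k-1}^2.
N_0 = 5
N_1 = 5 + 5^2 = 30
N_2 = 5 + 30^2 = 905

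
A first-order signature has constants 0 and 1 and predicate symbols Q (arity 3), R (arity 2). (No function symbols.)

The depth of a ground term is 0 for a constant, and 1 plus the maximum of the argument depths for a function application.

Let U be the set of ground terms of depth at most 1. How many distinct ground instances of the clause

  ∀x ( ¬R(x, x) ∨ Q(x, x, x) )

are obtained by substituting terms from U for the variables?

Ground terms of depth ≤ 1:
  With no function symbols every ground term is a constant, so there are exactly 2 ground terms at every depth bound.
  N_0 = 2
  N_1 = 2
  Explicitly: 0, 1.
So there are 2 ground terms available for substitution.
The variable x ranges independently over the available ground terms, and distinct assignments produce distinct instances.
Number of ground instances = 2.

2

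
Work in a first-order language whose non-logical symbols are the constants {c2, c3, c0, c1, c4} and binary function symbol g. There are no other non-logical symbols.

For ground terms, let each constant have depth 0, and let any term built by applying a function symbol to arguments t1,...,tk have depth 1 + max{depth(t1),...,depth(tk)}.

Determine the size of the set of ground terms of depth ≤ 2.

905

Let N_k = |{terms of depth ≤ k}|. Then N_0 = 5 and N_k = 5 + N_{k-1}^2 for k ≥ 1 (one summand per function symbol, arity giving the exponent).
N_0 = 5
N_1 = 5 + 5^2 = 30
N_2 = 5 + 30^2 = 905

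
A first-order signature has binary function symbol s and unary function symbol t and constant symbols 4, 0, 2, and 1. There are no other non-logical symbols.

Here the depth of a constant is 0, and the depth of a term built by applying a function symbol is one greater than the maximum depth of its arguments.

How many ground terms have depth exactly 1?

Let N_k = |{terms of depth ≤ k}|. Then N_0 = 4 and N_k = 4 + N_{k-1}^2 + N_{k-1} for k ≥ 1 (one summand per function symbol, arity giving the exponent).
N_0 = 4
N_1 = 4 + 4^2 + 4 = 24
Terms of depth exactly 1: N_1 − N_0 = 24 − 4 = 20.

20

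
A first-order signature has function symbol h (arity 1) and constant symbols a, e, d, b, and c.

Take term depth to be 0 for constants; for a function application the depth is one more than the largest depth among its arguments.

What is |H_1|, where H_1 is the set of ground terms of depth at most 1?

Let N_k = |{terms of depth ≤ k}|. Then N_0 = 5 and N_k = 5 + N_{k-1} for k ≥ 1 (one summand per function symbol, arity giving the exponent).
N_0 = 5
N_1 = 5 + 5 = 10
Explicitly: a, e, d, b, c, h(a), h(e), h(d), h(b), h(c).

10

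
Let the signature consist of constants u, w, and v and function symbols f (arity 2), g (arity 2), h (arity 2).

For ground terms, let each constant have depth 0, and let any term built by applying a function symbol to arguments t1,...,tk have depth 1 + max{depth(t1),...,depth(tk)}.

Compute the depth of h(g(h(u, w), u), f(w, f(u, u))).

depth(h(u, w)) = 1 + max(0, 0) = 1
depth(g(h(u, w), u)) = 1 + max(1, 0) = 2
depth(f(u, u)) = 1 + max(0, 0) = 1
depth(f(w, f(u, u))) = 1 + max(0, 1) = 2
depth(h(g(h(u, w), u), f(w, f(u, u)))) = 1 + max(2, 2) = 3

3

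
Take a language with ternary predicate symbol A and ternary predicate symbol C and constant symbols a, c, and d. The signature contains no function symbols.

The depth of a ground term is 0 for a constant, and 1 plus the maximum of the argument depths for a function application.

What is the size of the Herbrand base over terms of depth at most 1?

First count ground terms of depth ≤ 1.
With no function symbols every ground term is a constant, so there are exactly 3 ground terms at every depth bound.
N_0 = 3
N_1 = 3
Explicitly: a, c, d.
So |H| = 3.
Each predicate of arity r yields |H|^r ground atoms (one per choice of an r-tuple from H):
  A: 3^3 = 27;  C: 3^3 = 27
Total ground atoms: 27 + 27 = 54.

54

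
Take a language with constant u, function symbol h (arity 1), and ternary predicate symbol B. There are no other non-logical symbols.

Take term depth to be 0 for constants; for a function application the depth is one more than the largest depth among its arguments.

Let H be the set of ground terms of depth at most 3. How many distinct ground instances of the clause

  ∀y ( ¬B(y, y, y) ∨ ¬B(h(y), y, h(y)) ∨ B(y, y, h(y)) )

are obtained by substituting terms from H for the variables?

4

Ground terms of depth ≤ 3:
  Let N_k count ground terms of depth at most k. Each non-constant term of depth ≤ k is some function symbol applied to depth-≤(k−1) arguments, giving N_k = 1 + N_{k-1}.
  N_0 = 1
  N_1 = 1 + 1 = 2
  N_2 = 1 + 2 = 3
  N_3 = 1 + 3 = 4
  Explicitly: u, h(u), h(h(u)), h(h(h(u))).
So there are 4 ground terms available for substitution.
The body mentions the single quantified variable y; since ground terms form a free algebra, no two substitutions collapse to the same formula.
Number of ground instances = 4.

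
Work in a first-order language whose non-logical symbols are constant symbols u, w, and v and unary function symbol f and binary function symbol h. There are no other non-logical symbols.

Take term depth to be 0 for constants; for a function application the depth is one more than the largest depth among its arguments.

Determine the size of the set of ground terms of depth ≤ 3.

Count level by level. With function symbols f/1, h/2, the terms of depth ≤ k are the 3 constants together with each function applied to depth-≤(k−1) tuples, so N_k = 3 + N_{k-1} + N_{k-1}^2.
N_0 = 3
N_1 = 3 + 3 + 3^2 = 15
N_2 = 3 + 15 + 15^2 = 243
N_3 = 3 + 243 + 243^2 = 59295

59295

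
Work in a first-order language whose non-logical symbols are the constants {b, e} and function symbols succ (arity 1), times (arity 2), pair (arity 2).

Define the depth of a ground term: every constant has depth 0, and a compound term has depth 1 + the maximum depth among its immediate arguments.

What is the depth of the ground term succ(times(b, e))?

depth(times(b, e)) = 1 + max(0, 0) = 1
depth(succ(times(b, e))) = 1 + depth(times(b, e)) = 1 + 1 = 2

2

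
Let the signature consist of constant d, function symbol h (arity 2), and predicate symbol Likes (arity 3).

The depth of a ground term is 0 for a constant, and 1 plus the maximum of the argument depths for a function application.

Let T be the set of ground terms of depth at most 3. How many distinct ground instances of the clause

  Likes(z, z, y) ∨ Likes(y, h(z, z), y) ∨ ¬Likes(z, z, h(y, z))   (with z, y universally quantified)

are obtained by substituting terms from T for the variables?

676

Ground terms of depth ≤ 3:
  Count level by level. With function symbols h/2, the terms of depth ≤ k are the 1 constant together with each function applied to depth-≤(k−1) tuples, so N_k = 1 + N_{k-1}^2.
  N_0 = 1
  N_1 = 1 + 1^2 = 2
  N_2 = 1 + 2^2 = 5
  N_3 = 1 + 5^2 = 26
So there are 26 ground terms available for substitution.
The body mentions every one of the 2 quantified variables; since ground terms form a free algebra, no two substitutions collapse to the same formula.
Number of ground instances = 26^2 = 676.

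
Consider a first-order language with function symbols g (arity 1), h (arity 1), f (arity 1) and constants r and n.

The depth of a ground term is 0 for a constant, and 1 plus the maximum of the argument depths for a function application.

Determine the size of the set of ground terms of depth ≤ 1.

8

Let N_k = |{terms of depth ≤ k}|. Then N_0 = 2 and N_k = 2 + N_{k-1} + N_{k-1} + N_{k-1} for k ≥ 1 (one summand per function symbol, arity giving the exponent).
N_0 = 2
N_1 = 2 + 2 + 2 + 2 = 8
Explicitly: r, n, g(r), g(n), h(r), h(n), f(r), f(n).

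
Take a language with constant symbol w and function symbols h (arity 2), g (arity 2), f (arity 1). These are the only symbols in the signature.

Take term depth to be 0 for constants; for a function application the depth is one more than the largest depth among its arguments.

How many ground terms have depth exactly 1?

If N_k denotes the number of depth-≤k ground terms, the 1 constant gives N_0 = 1, and each function symbol of arity r contributes N_{k-1}^r new terms at level k: N_k = 1 + N_{k-1}^2 + N_{k-1}^2 + N_{k-1}.
N_0 = 1
N_1 = 1 + 1^2 + 1^2 + 1 = 4
Terms of depth exactly 1: N_1 − N_0 = 4 − 1 = 3.

3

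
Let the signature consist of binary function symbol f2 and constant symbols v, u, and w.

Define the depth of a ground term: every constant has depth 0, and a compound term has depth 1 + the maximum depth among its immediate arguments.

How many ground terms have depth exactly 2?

135

Write N_k for the number of ground terms of depth ≤ k. A term of depth ≤ k is either a constant or a function symbol applied to arguments of depth ≤ k−1, so N_k = 3 + N_{k-1}^2.
N_0 = 3
N_1 = 3 + 3^2 = 12
N_2 = 3 + 12^2 = 147
Terms of depth exactly 2: N_2 − N_1 = 147 − 12 = 135.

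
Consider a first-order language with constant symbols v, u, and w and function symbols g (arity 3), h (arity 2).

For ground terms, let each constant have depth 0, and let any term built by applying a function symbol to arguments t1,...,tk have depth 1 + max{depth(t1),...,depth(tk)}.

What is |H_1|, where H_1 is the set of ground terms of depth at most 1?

39

Let N_k = |{terms of depth ≤ k}|. Then N_0 = 3 and N_k = 3 + N_{k-1}^3 + N_{k-1}^2 for k ≥ 1 (one summand per function symbol, arity giving the exponent).
N_0 = 3
N_1 = 3 + 3^3 + 3^2 = 39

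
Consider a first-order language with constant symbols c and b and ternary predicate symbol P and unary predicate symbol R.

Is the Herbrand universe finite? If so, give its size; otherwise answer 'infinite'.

There are no function symbols, so every ground term is one of the 2 constants.
The Herbrand universe is {c, b}, which is finite with 2 elements.

2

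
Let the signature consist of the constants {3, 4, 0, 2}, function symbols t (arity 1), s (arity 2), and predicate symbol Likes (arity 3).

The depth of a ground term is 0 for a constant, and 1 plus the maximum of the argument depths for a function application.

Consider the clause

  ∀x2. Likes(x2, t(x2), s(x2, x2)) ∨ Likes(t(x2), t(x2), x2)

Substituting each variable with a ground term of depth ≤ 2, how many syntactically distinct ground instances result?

604

Ground terms of depth ≤ 2:
  Let N_k count ground terms of depth at most k. Each non-constant term of depth ≤ k is some function symbol applied to depth-≤(k−1) arguments, giving N_k = 4 + N_{k-1} + N_{k-1}^2.
  N_0 = 4
  N_1 = 4 + 4 + 4^2 = 24
  N_2 = 4 + 24 + 24^2 = 604
So there are 604 ground terms available for substitution.
The body mentions the single quantified variable x2; since ground terms form a free algebra, no two substitutions collapse to the same formula.
Number of ground instances = 604.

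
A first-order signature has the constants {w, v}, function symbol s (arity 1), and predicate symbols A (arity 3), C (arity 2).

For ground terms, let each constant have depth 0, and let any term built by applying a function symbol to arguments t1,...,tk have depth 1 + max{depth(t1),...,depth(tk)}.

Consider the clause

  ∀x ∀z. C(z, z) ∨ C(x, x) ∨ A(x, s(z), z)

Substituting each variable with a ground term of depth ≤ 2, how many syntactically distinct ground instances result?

Ground terms of depth ≤ 2:
  Let N_k count ground terms of depth at most k. Each non-constant term of depth ≤ k is some function symbol applied to depth-≤(k−1) arguments, giving N_k = 2 + N_{k-1}.
  N_0 = 2
  N_1 = 2 + 2 = 4
  N_2 = 2 + 4 = 6
So there are 6 ground terms available for substitution.
The clause has 2 distinct variables (x, z), each appearing in the body. In the free term algebra distinct substitutions yield syntactically distinct ground instances.
Number of ground instances = 6^2 = 36.

36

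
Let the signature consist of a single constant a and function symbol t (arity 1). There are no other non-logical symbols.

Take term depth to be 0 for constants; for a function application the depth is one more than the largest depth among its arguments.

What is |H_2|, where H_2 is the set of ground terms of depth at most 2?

3

Count level by level. With function symbols t/1, the terms of depth ≤ k are the 1 constant together with each function applied to depth-≤(k−1) tuples, so N_k = 1 + N_{k-1}.
N_0 = 1
N_1 = 1 + 1 = 2
N_2 = 1 + 2 = 3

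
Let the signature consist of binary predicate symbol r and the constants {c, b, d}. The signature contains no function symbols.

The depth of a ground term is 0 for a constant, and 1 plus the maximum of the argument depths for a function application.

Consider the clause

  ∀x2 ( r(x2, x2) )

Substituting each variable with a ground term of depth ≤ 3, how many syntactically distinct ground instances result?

3

Ground terms of depth ≤ 3:
  With no function symbols every ground term is a constant, so there are exactly 3 ground terms at every depth bound.
  N_0 = 3
  N_1 = 3
  N_2 = 3
  N_3 = 3
  Explicitly: c, b, d.
So there are 3 ground terms available for substitution.
The body mentions the single quantified variable x2; since ground terms form a free algebra, no two substitutions collapse to the same formula.
Number of ground instances = 3.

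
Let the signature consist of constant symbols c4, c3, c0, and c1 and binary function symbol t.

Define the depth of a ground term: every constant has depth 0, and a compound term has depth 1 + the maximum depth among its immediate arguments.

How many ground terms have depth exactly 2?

If N_k denotes the number of depth-≤k ground terms, the 4 constants give N_0 = 4, and each function symbol of arity r contributes N_{k-1}^r new terms at level k: N_k = 4 + N_{k-1}^2.
N_0 = 4
N_1 = 4 + 4^2 = 20
N_2 = 4 + 20^2 = 404
Terms of depth exactly 2: N_2 − N_1 = 404 − 20 = 384.

384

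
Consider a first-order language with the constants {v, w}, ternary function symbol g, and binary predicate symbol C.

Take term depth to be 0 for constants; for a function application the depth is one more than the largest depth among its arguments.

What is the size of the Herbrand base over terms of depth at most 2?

First count ground terms of depth ≤ 2.
If N_k denotes the number of depth-≤k ground terms, the 2 constants give N_0 = 2, and each function symbol of arity r contributes N_{k-1}^r new terms at level k: N_k = 2 + N_{k-1}^3.
N_0 = 2
N_1 = 2 + 2^3 = 10
N_2 = 2 + 10^3 = 1002
So |H| = 1002.
Each predicate of arity r yields |H|^r ground atoms (one per choice of an r-tuple from H):
  C: 1002^2 = 1004004
Total ground atoms: 1004004.

1004004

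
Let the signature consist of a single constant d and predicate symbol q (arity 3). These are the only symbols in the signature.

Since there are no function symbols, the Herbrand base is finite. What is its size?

1

With no function symbols, the Herbrand universe is just the 1 constant.
Ground atoms per predicate: q: 1^3 = 1.
Herbrand base size = 1 = 1.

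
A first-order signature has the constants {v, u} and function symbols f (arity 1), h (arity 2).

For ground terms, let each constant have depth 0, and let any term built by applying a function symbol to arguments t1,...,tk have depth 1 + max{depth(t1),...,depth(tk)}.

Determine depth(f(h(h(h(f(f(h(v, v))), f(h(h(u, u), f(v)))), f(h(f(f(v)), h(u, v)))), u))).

7

depth(h(v, v)) = 1 + max(0, 0) = 1
depth(f(h(v, v))) = 1 + depth(h(v, v)) = 1 + 1 = 2
depth(f(f(h(v, v)))) = 1 + depth(f(h(v, v))) = 1 + 2 = 3
depth(h(u, u)) = 1 + max(0, 0) = 1
depth(f(v)) = 1 + depth(v) = 1 + 0 = 1
depth(h(h(u, u), f(v))) = 1 + max(1, 1) = 2
depth(f(h(h(u, u), f(v)))) = 1 + depth(h(h(u, u), f(v))) = 1 + 2 = 3
depth(h(f(f(h(v, v))), f(h(h(u, u), f(v))))) = 1 + max(3, 3) = 4
depth(f(f(v))) = 1 + depth(f(v)) = 1 + 1 = 2
depth(h(u, v)) = 1 + max(0, 0) = 1
depth(h(f(f(v)), h(u, v))) = 1 + max(2, 1) = 3
depth(f(h(f(f(v)), h(u, v)))) = 1 + depth(h(f(f(v)), h(u, v))) = 1 + 3 = 4
depth(h(h(f(f(h(v, v))), f(h(h(u, u), f(v)))), f(h(f(f(v)), h(u, v))))) = 1 + max(4, 4) = 5
depth(h(h(h(f(f(h(v, v))), f(h(h(u, u), f(v)))), f(h(f(f(v)), h(u, v)))), u)) = 1 + max(5, 0) = 6
depth(f(h(h(h(f(f(h(v, v))), f(h(h(u, u), f(v)))), f(h(f(f(v)), h(u, v)))), u))) = 1 + depth(h(h(h(f(f(h(v, v))), f(h(h(u, u), f(v)))), f(h(f(f(v)), h(u, v)))), u)) = 1 + 6 = 7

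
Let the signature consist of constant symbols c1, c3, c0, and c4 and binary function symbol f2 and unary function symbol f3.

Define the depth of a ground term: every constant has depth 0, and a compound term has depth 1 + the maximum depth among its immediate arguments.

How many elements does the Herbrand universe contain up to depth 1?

Let N_k count ground terms of depth at most k. Each non-constant term of depth ≤ k is some function symbol applied to depth-≤(k−1) arguments, giving N_k = 4 + N_{k-1}^2 + N_{k-1}.
N_0 = 4
N_1 = 4 + 4^2 + 4 = 24

24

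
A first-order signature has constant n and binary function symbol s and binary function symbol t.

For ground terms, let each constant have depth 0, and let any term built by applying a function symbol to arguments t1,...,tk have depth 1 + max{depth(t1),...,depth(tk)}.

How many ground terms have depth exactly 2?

16

Count level by level. With function symbols s/2, t/2, the terms of depth ≤ k are the 1 constant together with each function applied to depth-≤(k−1) tuples, so N_k = 1 + N_{k-1}^2 + N_{k-1}^2.
N_0 = 1
N_1 = 1 + 1^2 + 1^2 = 3
N_2 = 1 + 3^2 + 3^2 = 19
Terms of depth exactly 2: N_2 − N_1 = 19 − 3 = 16.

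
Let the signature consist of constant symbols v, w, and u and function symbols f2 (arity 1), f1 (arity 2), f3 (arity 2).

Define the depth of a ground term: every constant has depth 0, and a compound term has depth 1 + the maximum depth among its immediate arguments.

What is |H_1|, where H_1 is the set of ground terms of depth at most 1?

24

Let N_k = |{terms of depth ≤ k}|. Then N_0 = 3 and N_k = 3 + N_{k-1} + N_{k-1}^2 + N_{k-1}^2 for k ≥ 1 (one summand per function symbol, arity giving the exponent).
N_0 = 3
N_1 = 3 + 3 + 3^2 + 3^2 = 24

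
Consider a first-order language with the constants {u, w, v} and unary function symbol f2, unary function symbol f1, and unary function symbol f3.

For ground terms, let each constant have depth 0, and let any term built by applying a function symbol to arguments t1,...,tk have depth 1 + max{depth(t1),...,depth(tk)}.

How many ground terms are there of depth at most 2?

Let N_k count ground terms of depth at most k. Each non-constant term of depth ≤ k is some function symbol applied to depth-≤(k−1) arguments, giving N_k = 3 + N_{k-1} + N_{k-1} + N_{k-1}.
N_0 = 3
N_1 = 3 + 3 + 3 + 3 = 12
N_2 = 3 + 12 + 12 + 12 = 39

39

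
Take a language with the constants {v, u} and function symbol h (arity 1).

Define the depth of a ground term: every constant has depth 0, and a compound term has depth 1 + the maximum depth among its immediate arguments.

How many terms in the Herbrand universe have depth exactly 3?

Count level by level. With function symbols h/1, the terms of depth ≤ k are the 2 constants together with each function applied to depth-≤(k−1) tuples, so N_k = 2 + N_{k-1}.
N_0 = 2
N_1 = 2 + 2 = 4
N_2 = 2 + 4 = 6
N_3 = 2 + 6 = 8
Terms of depth exactly 3: N_3 − N_2 = 8 − 6 = 2.

2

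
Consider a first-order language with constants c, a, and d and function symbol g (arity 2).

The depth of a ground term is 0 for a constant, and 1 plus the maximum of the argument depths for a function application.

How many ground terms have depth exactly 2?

135

Let N_k count ground terms of depth at most k. Each non-constant term of depth ≤ k is some function symbol applied to depth-≤(k−1) arguments, giving N_k = 3 + N_{k-1}^2.
N_0 = 3
N_1 = 3 + 3^2 = 12
N_2 = 3 + 12^2 = 147
Terms of depth exactly 2: N_2 − N_1 = 147 − 12 = 135.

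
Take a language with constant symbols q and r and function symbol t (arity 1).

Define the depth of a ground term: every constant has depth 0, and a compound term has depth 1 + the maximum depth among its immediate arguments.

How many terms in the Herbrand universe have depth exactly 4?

2

If N_k denotes the number of depth-≤k ground terms, the 2 constants give N_0 = 2, and each function symbol of arity r contributes N_{k-1}^r new terms at level k: N_k = 2 + N_{k-1}.
N_0 = 2
N_1 = 2 + 2 = 4
N_2 = 2 + 4 = 6
N_3 = 2 + 6 = 8
N_4 = 2 + 8 = 10
Terms of depth exactly 4: N_4 − N_3 = 10 − 8 = 2.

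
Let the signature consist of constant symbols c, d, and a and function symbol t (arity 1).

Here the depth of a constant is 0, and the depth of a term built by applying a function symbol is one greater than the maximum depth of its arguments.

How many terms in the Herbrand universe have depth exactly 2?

3

Count level by level. With function symbols t/1, the terms of depth ≤ k are the 3 constants together with each function applied to depth-≤(k−1) tuples, so N_k = 3 + N_{k-1}.
N_0 = 3
N_1 = 3 + 3 = 6
N_2 = 3 + 6 = 9
Terms of depth exactly 2: N_2 − N_1 = 9 − 6 = 3.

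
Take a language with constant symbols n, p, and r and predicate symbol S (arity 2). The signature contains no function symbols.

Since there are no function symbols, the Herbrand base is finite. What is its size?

9

With no function symbols, the Herbrand universe is just the 3 constants.
Ground atoms per predicate: S: 3^2 = 9.
Herbrand base size = 9 = 9.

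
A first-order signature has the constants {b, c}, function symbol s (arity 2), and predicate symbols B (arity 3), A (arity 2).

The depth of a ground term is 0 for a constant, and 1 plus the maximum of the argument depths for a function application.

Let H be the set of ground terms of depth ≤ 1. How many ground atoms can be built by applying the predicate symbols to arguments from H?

First count ground terms of depth ≤ 1.
Write N_k for the number of ground terms of depth ≤ k. A term of depth ≤ k is either a constant or a function symbol applied to arguments of depth ≤ k−1, so N_k = 2 + N_{k-1}^2.
N_0 = 2
N_1 = 2 + 2^2 = 6
So |H| = 6.
Ground atoms are formed by filling each argument slot of a predicate with a term from H, so an r-ary predicate gives |H|^r atoms:
  B: 6^3 = 216;  A: 6^2 = 36
Total ground atoms: 216 + 36 = 252.

252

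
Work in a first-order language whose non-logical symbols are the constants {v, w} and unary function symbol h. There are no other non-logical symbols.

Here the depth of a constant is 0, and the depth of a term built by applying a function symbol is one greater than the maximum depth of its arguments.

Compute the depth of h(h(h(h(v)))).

4

depth(h(v)) = 1 + depth(v) = 1 + 0 = 1
depth(h(h(v))) = 1 + depth(h(v)) = 1 + 1 = 2
depth(h(h(h(v)))) = 1 + depth(h(h(v))) = 1 + 2 = 3
depth(h(h(h(h(v))))) = 1 + depth(h(h(h(v)))) = 1 + 3 = 4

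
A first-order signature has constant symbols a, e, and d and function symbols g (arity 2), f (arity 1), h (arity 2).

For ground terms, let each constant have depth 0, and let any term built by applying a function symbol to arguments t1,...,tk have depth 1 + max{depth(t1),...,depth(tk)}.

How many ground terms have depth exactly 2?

If N_k denotes the number of depth-≤k ground terms, the 3 constants give N_0 = 3, and each function symbol of arity r contributes N_{k-1}^r new terms at level k: N_k = 3 + N_{k-1}^2 + N_{k-1} + N_{k-1}^2.
N_0 = 3
N_1 = 3 + 3^2 + 3 + 3^2 = 24
N_2 = 3 + 24^2 + 24 + 24^2 = 1179
Terms of depth exactly 2: N_2 − N_1 = 1179 − 24 = 1155.

1155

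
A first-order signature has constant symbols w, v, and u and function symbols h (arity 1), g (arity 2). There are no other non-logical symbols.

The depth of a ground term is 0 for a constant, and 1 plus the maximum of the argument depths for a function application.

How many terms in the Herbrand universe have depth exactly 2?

Write N_k for the number of ground terms of depth ≤ k. A term of depth ≤ k is either a constant or a function symbol applied to arguments of depth ≤ k−1, so N_k = 3 + N_{k-1} + N_{k-1}^2.
N_0 = 3
N_1 = 3 + 3 + 3^2 = 15
N_2 = 3 + 15 + 15^2 = 243
Terms of depth exactly 2: N_2 − N_1 = 243 − 15 = 228.

228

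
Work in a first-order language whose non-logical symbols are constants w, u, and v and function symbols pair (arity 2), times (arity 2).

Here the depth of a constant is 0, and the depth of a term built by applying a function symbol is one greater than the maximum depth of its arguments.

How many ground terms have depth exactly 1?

18

Let N_k count ground terms of depth at most k. Each non-constant term of depth ≤ k is some function symbol applied to depth-≤(k−1) arguments, giving N_k = 3 + N_{k-1}^2 + N_{k-1}^2.
N_0 = 3
N_1 = 3 + 3^2 + 3^2 = 21
Terms of depth exactly 1: N_1 − N_0 = 21 − 3 = 18.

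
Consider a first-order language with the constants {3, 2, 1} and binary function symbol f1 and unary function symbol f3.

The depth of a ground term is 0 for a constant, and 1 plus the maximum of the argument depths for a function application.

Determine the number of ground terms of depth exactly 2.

228

Let N_k = |{terms of depth ≤ k}|. Then N_0 = 3 and N_k = 3 + N_{k-1}^2 + N_{k-1} for k ≥ 1 (one summand per function symbol, arity giving the exponent).
N_0 = 3
N_1 = 3 + 3^2 + 3 = 15
N_2 = 3 + 15^2 + 15 = 243
Terms of depth exactly 2: N_2 − N_1 = 243 − 15 = 228.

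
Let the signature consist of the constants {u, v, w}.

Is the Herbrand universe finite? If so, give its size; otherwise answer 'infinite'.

There are no function symbols, so every ground term is one of the 3 constants.
The Herbrand universe is {u, v, w}, which is finite with 3 elements.

3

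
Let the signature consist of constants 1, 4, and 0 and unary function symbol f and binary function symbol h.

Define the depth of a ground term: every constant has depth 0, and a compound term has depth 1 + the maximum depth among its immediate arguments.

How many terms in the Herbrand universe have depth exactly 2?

Let N_k = |{terms of depth ≤ k}|. Then N_0 = 3 and N_k = 3 + N_{k-1} + N_{k-1}^2 for k ≥ 1 (one summand per function symbol, arity giving the exponent).
N_0 = 3
N_1 = 3 + 3 + 3^2 = 15
N_2 = 3 + 15 + 15^2 = 243
Terms of depth exactly 2: N_2 − N_1 = 243 − 15 = 228.

228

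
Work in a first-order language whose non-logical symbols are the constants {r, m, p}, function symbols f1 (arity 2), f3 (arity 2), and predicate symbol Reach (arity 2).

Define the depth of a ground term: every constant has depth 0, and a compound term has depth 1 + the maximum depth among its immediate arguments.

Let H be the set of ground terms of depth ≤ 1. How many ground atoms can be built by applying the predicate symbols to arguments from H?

441

First count ground terms of depth ≤ 1.
Count level by level. With function symbols f1/2, f3/2, the terms of depth ≤ k are the 3 constants together with each function applied to depth-≤(k−1) tuples, so N_k = 3 + N_{k-1}^2 + N_{k-1}^2.
N_0 = 3
N_1 = 3 + 3^2 + 3^2 = 21
So |H| = 21.
Each predicate of arity r yields |H|^r ground atoms (one per choice of an r-tuple from H):
  Reach: 21^2 = 441
Total ground atoms: 441.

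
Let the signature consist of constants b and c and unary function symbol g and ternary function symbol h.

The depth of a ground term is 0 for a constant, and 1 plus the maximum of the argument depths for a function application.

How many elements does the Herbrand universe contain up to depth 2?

Let N_k = |{terms of depth ≤ k}|. Then N_0 = 2 and N_k = 2 + N_{k-1} + N_{k-1}^3 for k ≥ 1 (one summand per function symbol, arity giving the exponent).
N_0 = 2
N_1 = 2 + 2 + 2^3 = 12
N_2 = 2 + 12 + 12^3 = 1742

1742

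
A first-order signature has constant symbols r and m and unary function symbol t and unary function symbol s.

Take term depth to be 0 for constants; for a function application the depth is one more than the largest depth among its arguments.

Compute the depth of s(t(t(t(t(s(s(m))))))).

7

depth(s(m)) = 1 + depth(m) = 1 + 0 = 1
depth(s(s(m))) = 1 + depth(s(m)) = 1 + 1 = 2
depth(t(s(s(m)))) = 1 + depth(s(s(m))) = 1 + 2 = 3
depth(t(t(s(s(m))))) = 1 + depth(t(s(s(m)))) = 1 + 3 = 4
depth(t(t(t(s(s(m)))))) = 1 + depth(t(t(s(s(m))))) = 1 + 4 = 5
depth(t(t(t(t(s(s(m))))))) = 1 + depth(t(t(t(s(s(m)))))) = 1 + 5 = 6
depth(s(t(t(t(t(s(s(m)))))))) = 1 + depth(t(t(t(t(s(s(m))))))) = 1 + 6 = 7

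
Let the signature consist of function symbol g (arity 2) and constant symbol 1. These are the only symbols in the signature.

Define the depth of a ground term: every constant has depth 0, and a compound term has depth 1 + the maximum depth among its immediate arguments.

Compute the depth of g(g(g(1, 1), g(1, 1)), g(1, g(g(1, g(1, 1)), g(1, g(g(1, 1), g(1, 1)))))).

6

depth(g(1, 1)) = 1 + max(0, 0) = 1
depth(g(g(1, 1), g(1, 1))) = 1 + max(1, 1) = 2
depth(g(1, g(1, 1))) = 1 + max(0, 1) = 2
depth(g(1, g(g(1, 1), g(1, 1)))) = 1 + max(0, 2) = 3
depth(g(g(1, g(1, 1)), g(1, g(g(1, 1), g(1, 1))))) = 1 + max(2, 3) = 4
depth(g(1, g(g(1, g(1, 1)), g(1, g(g(1, 1), g(1, 1)))))) = 1 + max(0, 4) = 5
depth(g(g(g(1, 1), g(1, 1)), g(1, g(g(1, g(1, 1)), g(1, g(g(1, 1), g(1, 1))))))) = 1 + max(2, 5) = 6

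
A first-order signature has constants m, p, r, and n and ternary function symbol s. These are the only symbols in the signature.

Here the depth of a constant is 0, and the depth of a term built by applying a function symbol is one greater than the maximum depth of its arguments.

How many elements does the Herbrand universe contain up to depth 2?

314436

Let N_k count ground terms of depth at most k. Each non-constant term of depth ≤ k is some function symbol applied to depth-≤(k−1) arguments, giving N_k = 4 + N_{k-1}^3.
N_0 = 4
N_1 = 4 + 4^3 = 68
N_2 = 4 + 68^3 = 314436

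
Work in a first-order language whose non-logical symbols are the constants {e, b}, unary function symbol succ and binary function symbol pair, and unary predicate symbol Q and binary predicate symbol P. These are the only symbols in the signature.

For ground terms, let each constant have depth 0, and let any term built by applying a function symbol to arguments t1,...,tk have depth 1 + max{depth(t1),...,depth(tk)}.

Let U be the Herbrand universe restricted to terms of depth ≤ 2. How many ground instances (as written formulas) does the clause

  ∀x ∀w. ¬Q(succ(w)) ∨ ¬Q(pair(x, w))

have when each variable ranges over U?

Ground terms of depth ≤ 2:
  If N_k denotes the number of depth-≤k ground terms, the 2 constants give N_0 = 2, and each function symbol of arity r contributes N_{k-1}^r new terms at level k: N_k = 2 + N_{k-1} + N_{k-1}^2.
  N_0 = 2
  N_1 = 2 + 2 + 2^2 = 8
  N_2 = 2 + 8 + 8^2 = 74
So there are 74 ground terms available for substitution.
Each of x, w ranges independently over the available ground terms, and distinct assignments produce distinct instances.
Number of ground instances = 74^2 = 5476.

5476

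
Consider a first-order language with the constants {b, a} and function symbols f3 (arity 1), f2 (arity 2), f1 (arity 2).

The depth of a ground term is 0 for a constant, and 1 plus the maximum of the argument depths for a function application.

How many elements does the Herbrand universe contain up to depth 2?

302

Count level by level. With function symbols f3/1, f2/2, f1/2, the terms of depth ≤ k are the 2 constants together with each function applied to depth-≤(k−1) tuples, so N_k = 2 + N_{k-1} + N_{k-1}^2 + N_{k-1}^2.
N_0 = 2
N_1 = 2 + 2 + 2^2 + 2^2 = 12
N_2 = 2 + 12 + 12^2 + 12^2 = 302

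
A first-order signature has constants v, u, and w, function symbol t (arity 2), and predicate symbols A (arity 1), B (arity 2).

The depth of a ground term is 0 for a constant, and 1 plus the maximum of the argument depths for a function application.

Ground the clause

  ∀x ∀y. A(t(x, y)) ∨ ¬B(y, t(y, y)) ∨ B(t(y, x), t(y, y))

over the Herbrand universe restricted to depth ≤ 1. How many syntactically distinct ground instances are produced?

144

Ground terms of depth ≤ 1:
  Let N_k count ground terms of depth at most k. Each non-constant term of depth ≤ k is some function symbol applied to depth-≤(k−1) arguments, giving N_k = 3 + N_{k-1}^2.
  N_0 = 3
  N_1 = 3 + 3^2 = 12
So there are 12 ground terms available for substitution.
There are 2 variables to instantiate (x, y), each occurring in at least one literal, so different choices give different ground instances.
Number of ground instances = 12^2 = 144.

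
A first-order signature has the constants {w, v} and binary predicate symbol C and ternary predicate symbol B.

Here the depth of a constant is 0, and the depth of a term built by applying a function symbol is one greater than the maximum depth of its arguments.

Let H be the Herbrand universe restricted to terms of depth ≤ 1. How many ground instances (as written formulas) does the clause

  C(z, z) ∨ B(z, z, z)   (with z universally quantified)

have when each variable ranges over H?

Ground terms of depth ≤ 1:
  With no function symbols every ground term is a constant, so there are exactly 2 ground terms at every depth bound.
  N_0 = 2
  N_1 = 2
  Explicitly: w, v.
So there are 2 ground terms available for substitution.
The variable z ranges independently over the available ground terms, and distinct assignments produce distinct instances.
Number of ground instances = 2.

2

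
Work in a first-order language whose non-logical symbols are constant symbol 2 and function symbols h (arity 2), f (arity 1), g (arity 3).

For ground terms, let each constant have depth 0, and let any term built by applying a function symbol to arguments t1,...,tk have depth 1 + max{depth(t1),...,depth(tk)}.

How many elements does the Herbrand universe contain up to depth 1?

Let N_k = |{terms of depth ≤ k}|. Then N_0 = 1 and N_k = 1 + N_{k-1}^2 + N_{k-1} + N_{k-1}^3 for k ≥ 1 (one summand per function symbol, arity giving the exponent).
N_0 = 1
N_1 = 1 + 1^2 + 1 + 1^3 = 4

4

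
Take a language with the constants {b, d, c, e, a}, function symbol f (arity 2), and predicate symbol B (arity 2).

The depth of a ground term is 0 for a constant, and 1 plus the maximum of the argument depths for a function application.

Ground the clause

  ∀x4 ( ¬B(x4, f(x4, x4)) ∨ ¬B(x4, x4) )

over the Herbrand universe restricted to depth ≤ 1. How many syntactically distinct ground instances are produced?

30

Ground terms of depth ≤ 1:
  Count level by level. With function symbols f/2, the terms of depth ≤ k are the 5 constants together with each function applied to depth-≤(k−1) tuples, so N_k = 5 + N_{k-1}^2.
  N_0 = 5
  N_1 = 5 + 5^2 = 30
So there are 30 ground terms available for substitution.
The variable x4 ranges independently over the available ground terms, and distinct assignments produce distinct instances.
Number of ground instances = 30.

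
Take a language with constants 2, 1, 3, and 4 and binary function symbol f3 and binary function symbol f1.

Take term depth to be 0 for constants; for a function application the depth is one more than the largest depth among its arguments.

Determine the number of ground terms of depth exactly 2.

Let N_k = |{terms of depth ≤ k}|. Then N_0 = 4 and N_k = 4 + N_{k-1}^2 + N_{k-1}^2 for k ≥ 1 (one summand per function symbol, arity giving the exponent).
N_0 = 4
N_1 = 4 + 4^2 + 4^2 = 36
N_2 = 4 + 36^2 + 36^2 = 2596
Terms of depth exactly 2: N_2 − N_1 = 2596 − 36 = 2560.

2560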